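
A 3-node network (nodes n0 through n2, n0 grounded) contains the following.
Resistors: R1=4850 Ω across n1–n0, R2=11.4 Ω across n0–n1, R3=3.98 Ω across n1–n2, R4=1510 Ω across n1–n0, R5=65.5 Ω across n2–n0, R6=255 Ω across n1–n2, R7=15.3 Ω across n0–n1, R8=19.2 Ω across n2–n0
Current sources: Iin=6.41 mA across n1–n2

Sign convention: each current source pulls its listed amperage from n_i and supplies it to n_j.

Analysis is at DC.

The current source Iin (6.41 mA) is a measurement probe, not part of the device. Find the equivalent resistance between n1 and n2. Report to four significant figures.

R_eq = 3.311 Ω

Element admittances at DC:
  Y(R1) = 0.0002062 S between n1,n0
  Y(R2) = 0.08772 S between n0,n1
  Y(R3) = 0.2513 S between n1,n2
  Y(R4) = 0.0006623 S between n1,n0
  Y(R5) = 0.01527 S between n2,n0
  Y(R6) = 0.003922 S between n1,n2
  Y(R7) = 0.06536 S between n0,n1
  Y(R8) = 0.05208 S between n2,n0
  Iin: injects 0.00641 A into n2 (from n1)
Assemble and solve the 2×2 MNA system:
  V(n1)=-0.006459  V(n2)=0.01476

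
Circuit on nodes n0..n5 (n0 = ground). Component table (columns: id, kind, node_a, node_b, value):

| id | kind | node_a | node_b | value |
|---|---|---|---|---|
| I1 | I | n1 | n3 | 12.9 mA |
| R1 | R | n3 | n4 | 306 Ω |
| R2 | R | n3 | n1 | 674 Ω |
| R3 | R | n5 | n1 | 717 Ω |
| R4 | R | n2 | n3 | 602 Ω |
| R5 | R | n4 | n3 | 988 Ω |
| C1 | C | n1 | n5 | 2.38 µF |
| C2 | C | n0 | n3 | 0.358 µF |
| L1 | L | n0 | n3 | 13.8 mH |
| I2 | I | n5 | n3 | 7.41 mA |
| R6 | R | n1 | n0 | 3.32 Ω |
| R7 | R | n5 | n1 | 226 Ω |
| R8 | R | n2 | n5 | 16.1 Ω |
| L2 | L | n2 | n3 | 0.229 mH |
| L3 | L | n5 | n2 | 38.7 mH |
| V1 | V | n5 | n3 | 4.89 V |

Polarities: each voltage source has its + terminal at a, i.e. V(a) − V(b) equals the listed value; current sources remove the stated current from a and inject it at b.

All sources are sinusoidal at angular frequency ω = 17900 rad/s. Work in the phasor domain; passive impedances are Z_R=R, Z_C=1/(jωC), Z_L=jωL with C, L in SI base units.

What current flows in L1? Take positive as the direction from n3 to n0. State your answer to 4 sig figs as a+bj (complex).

-0.001466+0.01851j A

Element admittances at ω=17900 rad/s:
  I1: injects 0.0129 A into n3 (from n1)
  Y(R1) = 0.003268+0.000j S between n3,n4
  Y(R2) = 0.001484+0.000j S between n3,n1
  Y(R3) = 0.001395+0.000j S between n5,n1
  Y(R4) = 0.001661+0.000j S between n2,n3
  Y(R5) = 0.001012+0.000j S between n4,n3
  Y(C1) = 0.000+0.04260j S between n1,n5
  Y(C2) = 0.000+0.006408j S between n0,n3
  Y(L1) = 0.000-0.004048j S between n0,n3
  I2: injects 0.00741 A into n3 (from n5)
  Y(R6) = 0.3012+0.000j S between n1,n0
  Y(R7) = 0.004425+0.000j S between n5,n1
  Y(R8) = 0.06211+0.000j S between n2,n5
  Y(L2) = 0.000-0.2440j S between n2,n3
  Y(L3) = 0.000-0.001444j S between n5,n2
  V1: constraint V(n5)−V(n3) = 4.89
Assemble and solve the 6×6 MNA system:
  V(n1)=-0.002837+0.03582j  V(n2)=-4.243+0.7903j  V(n3)=-4.571-0.3621j  V(n4)=-4.571-0.3621j  V(n5)=0.3186-0.3621j
  i(V1)=-0.3079+0.06678j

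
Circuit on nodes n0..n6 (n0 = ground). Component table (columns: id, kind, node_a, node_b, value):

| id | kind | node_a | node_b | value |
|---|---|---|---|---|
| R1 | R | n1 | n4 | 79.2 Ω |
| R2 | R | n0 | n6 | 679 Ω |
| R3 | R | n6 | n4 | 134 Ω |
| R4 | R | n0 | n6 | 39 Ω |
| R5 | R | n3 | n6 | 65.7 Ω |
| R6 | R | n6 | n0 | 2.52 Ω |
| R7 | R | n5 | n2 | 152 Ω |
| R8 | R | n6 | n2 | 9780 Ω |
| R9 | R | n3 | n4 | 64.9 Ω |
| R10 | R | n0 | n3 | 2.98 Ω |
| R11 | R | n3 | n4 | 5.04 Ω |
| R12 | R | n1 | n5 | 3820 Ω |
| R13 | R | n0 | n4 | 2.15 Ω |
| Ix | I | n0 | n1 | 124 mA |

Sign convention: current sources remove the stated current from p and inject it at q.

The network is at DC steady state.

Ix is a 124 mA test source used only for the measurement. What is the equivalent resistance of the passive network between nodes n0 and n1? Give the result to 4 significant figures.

Apply KCL at each of the 6 non-ground nodes and solve the resulting linear system.
Node n1: branches {R1, R12, Ix} → V_1 = 9.967
Node n2: branches {R7, R8} → V_2 = 7.091
Node n3: branches {R5, R9, R10, R11} → V_3 = 0.07738
Node n4: branches {R1, R3, R9, R11, R13} → V_4 = 0.2038
Node n5: branches {R7, R12} → V_5 = 7.201
Node n6: branches {R2, R3, R4, R5, R6, R8} → V_6 = 0.007664

R_eq = 80.38 Ω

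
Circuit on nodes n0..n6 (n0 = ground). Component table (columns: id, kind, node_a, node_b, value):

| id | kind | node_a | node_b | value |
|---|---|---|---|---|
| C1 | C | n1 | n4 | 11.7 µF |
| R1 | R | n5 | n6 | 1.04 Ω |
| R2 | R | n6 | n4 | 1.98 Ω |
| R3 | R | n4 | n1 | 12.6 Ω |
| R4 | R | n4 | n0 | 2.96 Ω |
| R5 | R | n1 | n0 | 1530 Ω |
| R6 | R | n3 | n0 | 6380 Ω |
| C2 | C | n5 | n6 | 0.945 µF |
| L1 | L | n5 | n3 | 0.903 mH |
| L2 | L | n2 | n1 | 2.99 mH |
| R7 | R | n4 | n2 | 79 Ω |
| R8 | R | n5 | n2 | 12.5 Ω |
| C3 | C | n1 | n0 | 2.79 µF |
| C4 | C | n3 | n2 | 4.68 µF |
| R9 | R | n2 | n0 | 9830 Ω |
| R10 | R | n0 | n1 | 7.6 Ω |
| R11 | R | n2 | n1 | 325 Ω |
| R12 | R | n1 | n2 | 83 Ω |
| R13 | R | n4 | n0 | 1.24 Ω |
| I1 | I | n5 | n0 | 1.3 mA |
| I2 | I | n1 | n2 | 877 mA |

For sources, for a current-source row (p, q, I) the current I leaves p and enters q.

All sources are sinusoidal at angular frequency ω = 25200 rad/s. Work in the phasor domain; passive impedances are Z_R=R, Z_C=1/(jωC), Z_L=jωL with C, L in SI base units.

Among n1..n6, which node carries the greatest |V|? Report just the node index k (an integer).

MNA unknowns: 6 node voltages V₁..V_6
C1: Y=0.000+0.2948j on G[1,4]
R1: Y=0.9615+0.000j on G[5,6]
R2: Y=0.5051+0.000j on G[6,4]
R3: Y=0.07937+0.000j on G[4,1]
R4: Y=0.3378+0.000j on G[4,0]
R5: Y=0.0006536+0.000j on G[1,0]
R6: Y=0.0001567+0.000j on G[3,0]
C2: Y=0.000+0.02381j on G[5,6]
L1: Y=0.000-0.04395j on G[5,3]
L2: Y=0.000-0.01327j on G[2,1]
R7: Y=0.01266+0.000j on G[4,2]
R8: Y=0.08000+0.000j on G[5,2]
C3: Y=0.000+0.07031j on G[1,0]
C4: Y=0.000+0.1179j on G[3,2]
R9: Y=0.0001017+0.000j on G[2,0]
R10: Y=0.1316+0.000j on G[0,1]
R11: Y=0.003077+0.000j on G[2,1]
R12: Y=0.01205+0.000j on G[1,2]
R13: Y=0.8065+0.000j on G[4,0]
I1: z[5]−=0.0013, z[0]+=0.0013
I2: z[1]−=0.877, z[2]+=0.877
solve → V1=-0.8453+1.382j, V2=6.643+3.945j, V3=9.313+6.368j, V4=0.1796-0.1089j, V5=2.126-0.1017j, V6=1.456-0.09331j

3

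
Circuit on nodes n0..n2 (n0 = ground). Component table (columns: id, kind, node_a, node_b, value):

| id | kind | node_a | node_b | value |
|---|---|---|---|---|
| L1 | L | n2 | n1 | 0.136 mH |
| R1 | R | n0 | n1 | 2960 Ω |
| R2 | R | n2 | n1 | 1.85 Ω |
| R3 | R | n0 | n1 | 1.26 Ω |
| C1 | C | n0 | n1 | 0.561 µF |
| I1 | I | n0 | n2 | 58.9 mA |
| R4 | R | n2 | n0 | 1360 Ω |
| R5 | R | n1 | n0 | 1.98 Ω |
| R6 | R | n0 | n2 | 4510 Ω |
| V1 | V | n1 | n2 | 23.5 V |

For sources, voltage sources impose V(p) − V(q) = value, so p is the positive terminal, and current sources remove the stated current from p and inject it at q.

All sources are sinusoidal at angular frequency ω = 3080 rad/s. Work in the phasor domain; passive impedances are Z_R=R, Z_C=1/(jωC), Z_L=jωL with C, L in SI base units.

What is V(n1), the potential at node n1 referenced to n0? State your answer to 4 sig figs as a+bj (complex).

0.06261-8.321e-05j V

Element admittances at ω=3080 rad/s:
  Y(L1) = 0.000-2.387j S between n2,n1
  Y(R1) = 0.0003378+0.000j S between n0,n1
  Y(R2) = 0.5405+0.000j S between n2,n1
  Y(R3) = 0.7937+0.000j S between n0,n1
  Y(C1) = 0.000+0.001728j S between n0,n1
  I1: injects 0.0589 A into n2 (from n0)
  Y(R4) = 0.0007353+0.000j S between n2,n0
  Y(R5) = 0.5051+0.000j S between n1,n0
  Y(R6) = 0.0002217+0.000j S between n0,n2
  V1: constraint V(n1)−V(n2) = 23.5
Assemble and solve the 3×3 MNA system:
  V(n1)=0.06261-8.321e-05j  V(n2)=-23.44-8.321e-05j
  i(V1)=-12.78+56.10j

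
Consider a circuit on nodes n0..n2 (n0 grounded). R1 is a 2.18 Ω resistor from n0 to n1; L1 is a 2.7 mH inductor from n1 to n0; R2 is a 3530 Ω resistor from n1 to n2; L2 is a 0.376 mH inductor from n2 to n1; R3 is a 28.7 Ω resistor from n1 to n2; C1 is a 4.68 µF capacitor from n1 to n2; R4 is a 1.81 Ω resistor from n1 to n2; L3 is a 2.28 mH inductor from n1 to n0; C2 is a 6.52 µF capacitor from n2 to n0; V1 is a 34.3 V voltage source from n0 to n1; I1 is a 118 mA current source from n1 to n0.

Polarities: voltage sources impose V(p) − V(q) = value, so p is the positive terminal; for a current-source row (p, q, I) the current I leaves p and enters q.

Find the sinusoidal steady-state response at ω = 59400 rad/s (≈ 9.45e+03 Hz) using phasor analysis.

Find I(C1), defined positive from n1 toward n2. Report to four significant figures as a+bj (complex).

2.971-3.138j A

MNA unknowns: 2 node voltages V₁..V_2 plus 1 source current (V1)
R1: Y=0.4587+0.000j on G[0,1]
L1: Y=0.000-0.006235j on G[1,0]
R2: Y=0.0002833+0.000j on G[1,2]
L2: Y=0.000-0.04477j on G[2,1]
R3: Y=0.03484+0.000j on G[1,2]
C1: Y=0.000+0.2780j on G[1,2]
R4: Y=0.5525+0.000j on G[1,2]
L3: Y=0.000-0.007384j on G[1,0]
C2: Y=0.000+0.3873j on G[2,0]
V1: row V0−V1=34.3, i_V1 at 0,1
I1: z[1]−=0.118, z[0]+=0.118
solve → V1=-34.30+0.000j, V2=-23.01+10.69j
aux → i_V1=-19.76-8.446j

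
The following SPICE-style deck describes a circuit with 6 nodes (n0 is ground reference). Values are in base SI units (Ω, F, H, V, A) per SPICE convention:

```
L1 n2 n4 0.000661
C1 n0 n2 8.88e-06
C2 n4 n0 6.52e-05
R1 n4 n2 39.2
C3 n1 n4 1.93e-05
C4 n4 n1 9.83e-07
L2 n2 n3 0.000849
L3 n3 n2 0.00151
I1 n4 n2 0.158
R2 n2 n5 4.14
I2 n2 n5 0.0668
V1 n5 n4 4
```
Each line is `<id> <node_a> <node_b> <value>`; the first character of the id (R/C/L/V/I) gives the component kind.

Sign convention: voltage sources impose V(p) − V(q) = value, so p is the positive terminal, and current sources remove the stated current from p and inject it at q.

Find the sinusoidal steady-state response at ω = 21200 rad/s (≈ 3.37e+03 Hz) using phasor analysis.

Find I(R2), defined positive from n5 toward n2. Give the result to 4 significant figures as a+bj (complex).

0.1159+0.3003j A

MNA unknowns: 5 node voltages V₁..V_5 plus 1 source current (V1)
L1: Y=0.000-0.07136j on G[2,4]
C1: Y=0.000+0.1883j on G[0,2]
C2: Y=0.000+1.382j on G[4,0]
R1: Y=0.02551+0.000j on G[4,2]
C3: Y=0.000+0.4092j on G[1,4]
C4: Y=0.000+0.02084j on G[4,1]
L2: Y=0.000-0.05556j on G[2,3]
L3: Y=0.000-0.03124j on G[3,2]
I1: z[4]−=0.158, z[2]+=0.158
R2: Y=0.2415+0.000j on G[2,5]
I2: z[2]−=0.0668, z[5]+=0.0668
V1: row V5−V4=4, i_V1 at 5,4
solve → V1=-0.4220+0.1490j, V2=3.098-1.094j, V3=3.098-1.094j, V4=-0.4220+0.1490j, V5=3.578+0.1490j
aux → i_V1=-0.04909-0.3003j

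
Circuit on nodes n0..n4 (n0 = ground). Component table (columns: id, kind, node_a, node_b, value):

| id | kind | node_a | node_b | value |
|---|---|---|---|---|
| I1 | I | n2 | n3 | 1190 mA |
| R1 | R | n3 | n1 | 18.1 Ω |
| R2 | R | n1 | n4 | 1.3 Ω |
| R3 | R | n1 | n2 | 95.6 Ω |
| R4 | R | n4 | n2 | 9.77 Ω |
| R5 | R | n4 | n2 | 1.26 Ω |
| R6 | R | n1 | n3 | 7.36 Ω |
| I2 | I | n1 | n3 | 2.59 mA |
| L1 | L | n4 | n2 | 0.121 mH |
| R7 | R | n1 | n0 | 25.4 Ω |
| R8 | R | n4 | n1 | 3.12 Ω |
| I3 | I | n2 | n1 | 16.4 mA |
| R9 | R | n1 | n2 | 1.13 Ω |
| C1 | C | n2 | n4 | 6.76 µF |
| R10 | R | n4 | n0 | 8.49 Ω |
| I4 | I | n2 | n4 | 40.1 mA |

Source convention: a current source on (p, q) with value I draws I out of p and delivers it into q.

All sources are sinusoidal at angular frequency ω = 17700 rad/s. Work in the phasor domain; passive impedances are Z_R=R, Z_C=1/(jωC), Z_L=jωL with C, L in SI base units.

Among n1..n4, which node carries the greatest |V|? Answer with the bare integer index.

3

Apply KCL at each of the 4 non-ground nodes and solve the resulting linear system.
Node n1: branches {R1, R2, R3, R6, I2, R7, R8, I3, R9} → V_1 = 0.2889-0.03984j
Node n2: branches {I1, R3, R4, R5, L1, I3, R9, C1, I4} → V_2 = -0.5765-0.1063j
Node n3: branches {I1, R1, R6, I2} → V_3 = 6.529-0.03984j
Node n4: branches {R2, R4, R5, L1, R8, C1, R10, I4} → V_4 = -0.09657+0.01332j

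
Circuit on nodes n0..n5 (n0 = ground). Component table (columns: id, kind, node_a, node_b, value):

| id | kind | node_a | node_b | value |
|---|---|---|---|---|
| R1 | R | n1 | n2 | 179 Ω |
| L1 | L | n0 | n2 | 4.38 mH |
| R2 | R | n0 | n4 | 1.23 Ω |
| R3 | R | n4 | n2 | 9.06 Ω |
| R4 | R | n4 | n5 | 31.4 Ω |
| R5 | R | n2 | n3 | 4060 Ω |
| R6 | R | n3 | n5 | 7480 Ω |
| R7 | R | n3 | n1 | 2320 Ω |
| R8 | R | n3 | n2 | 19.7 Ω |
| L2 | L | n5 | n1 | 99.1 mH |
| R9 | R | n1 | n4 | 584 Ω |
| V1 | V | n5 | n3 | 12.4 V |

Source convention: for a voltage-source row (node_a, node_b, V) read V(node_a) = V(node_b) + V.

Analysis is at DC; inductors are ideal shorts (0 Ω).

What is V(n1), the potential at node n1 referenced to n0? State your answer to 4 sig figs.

7.109 V

Apply KCL at each of the 5 non-ground nodes and solve the resulting linear system.
Node n1: branches {R1, R7, L2, R9} → V_1 = 7.109
Node n2: branches {R1, L1, R3, R5, R8} → V_2 = 0.000
Node n3: branches {R5, R6, R7, R8, V1} → V_3 = -5.291
Node n4: branches {R2, R3, R4, R9} → V_4 = 0.2493
Node n5: branches {R4, R6, L2, V1} → V_5 = 7.109
Source currents: i(L1)=0.2027, i(L2)=0.05680, i(V1)=-0.2769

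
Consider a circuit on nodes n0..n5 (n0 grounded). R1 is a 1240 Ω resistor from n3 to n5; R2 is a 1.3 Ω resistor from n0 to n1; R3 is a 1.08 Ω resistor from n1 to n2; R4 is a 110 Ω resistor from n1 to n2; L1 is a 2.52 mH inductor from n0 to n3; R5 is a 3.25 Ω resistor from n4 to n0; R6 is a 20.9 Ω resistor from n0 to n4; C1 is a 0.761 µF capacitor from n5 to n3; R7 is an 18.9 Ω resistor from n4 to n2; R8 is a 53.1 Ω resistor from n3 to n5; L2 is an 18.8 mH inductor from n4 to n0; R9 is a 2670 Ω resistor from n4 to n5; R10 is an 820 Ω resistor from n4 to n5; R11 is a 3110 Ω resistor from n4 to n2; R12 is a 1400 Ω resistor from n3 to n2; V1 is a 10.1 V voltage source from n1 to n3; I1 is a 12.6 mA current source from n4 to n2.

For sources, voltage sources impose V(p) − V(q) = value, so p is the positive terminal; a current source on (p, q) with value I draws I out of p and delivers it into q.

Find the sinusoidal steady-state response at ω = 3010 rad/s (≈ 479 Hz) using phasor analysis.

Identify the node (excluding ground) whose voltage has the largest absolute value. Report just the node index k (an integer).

3

MNA unknowns: 5 node voltages V₁..V_5 plus 1 source current (V1)
R1: Y=0.0008065+0.000j on G[3,5]
R2: Y=0.7692+0.000j on G[0,1]
R3: Y=0.9259+0.000j on G[1,2]
R4: Y=0.009091+0.000j on G[1,2]
L1: Y=0.000-0.1318j on G[0,3]
R5: Y=0.3077+0.000j on G[4,0]
R6: Y=0.04785+0.000j on G[0,4]
C1: Y=0.000+0.002291j on G[5,3]
R7: Y=0.05291+0.000j on G[4,2]
R8: Y=0.01883+0.000j on G[3,5]
L2: Y=0.000-0.01767j on G[4,0]
R9: Y=0.0003745+0.000j on G[4,5]
R10: Y=0.001220+0.000j on G[4,5]
R11: Y=0.0003215+0.000j on G[4,2]
R12: Y=0.0007143+0.000j on G[3,2]
V1: row V1−V3=10.1, i_V1 at 1,3
I1: z[4]−=0.0126, z[2]+=0.0126
solve → V1=0.2868-1.588j, V2=0.2757-1.514j, V3=-9.813-1.588j, V4=-0.02144-0.2034j, V5=-9.075-1.564j
aux → i_V1=-0.2310+1.292j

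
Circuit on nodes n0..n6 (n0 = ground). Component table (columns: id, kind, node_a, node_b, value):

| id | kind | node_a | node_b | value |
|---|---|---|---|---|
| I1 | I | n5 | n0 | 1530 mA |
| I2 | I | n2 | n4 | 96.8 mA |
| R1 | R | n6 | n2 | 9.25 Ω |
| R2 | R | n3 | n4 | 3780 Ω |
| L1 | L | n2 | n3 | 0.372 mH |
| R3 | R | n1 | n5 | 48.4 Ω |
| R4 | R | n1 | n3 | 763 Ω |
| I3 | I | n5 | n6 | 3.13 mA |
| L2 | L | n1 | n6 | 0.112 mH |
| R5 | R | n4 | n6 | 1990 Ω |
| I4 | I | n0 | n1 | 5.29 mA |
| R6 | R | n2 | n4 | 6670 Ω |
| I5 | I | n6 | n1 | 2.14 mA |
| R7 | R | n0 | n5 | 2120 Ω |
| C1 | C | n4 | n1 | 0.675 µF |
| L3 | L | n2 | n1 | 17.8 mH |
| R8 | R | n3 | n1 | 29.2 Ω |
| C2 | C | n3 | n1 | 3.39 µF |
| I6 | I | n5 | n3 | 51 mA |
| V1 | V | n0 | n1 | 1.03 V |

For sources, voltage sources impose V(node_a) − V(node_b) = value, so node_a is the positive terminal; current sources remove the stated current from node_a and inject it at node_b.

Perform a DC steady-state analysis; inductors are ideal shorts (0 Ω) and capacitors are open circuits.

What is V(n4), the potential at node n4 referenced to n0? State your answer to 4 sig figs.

104.5 V

Element admittances at DC:
  I1: injects 1.53 A into n0 (from n5)
  I2: injects 0.0968 A into n4 (from n2)
  Y(R1) = 0.1081 S between n6,n2
  Y(R2) = 0.0002646 S between n3,n4
  L1: short n2↔n3 (DC inductor)
  Y(R3) = 0.02066 S between n1,n5
  Y(R4) = 0.001311 S between n1,n3
  I3: injects 0.00313 A into n6 (from n5)
  L2: short n1↔n6 (DC inductor)
  Y(R5) = 0.0005025 S between n4,n6
  I4: injects 0.00529 A into n1 (from n0)
  Y(R6) = 0.0001499 S between n2,n4
  I5: injects 0.00214 A into n1 (from n6)
  Y(R7) = 0.0004717 S between n0,n5
  Y(C1) = 0.000 S between n4,n1
  L3: short n2↔n1 (DC inductor)
  Y(R8) = 0.03425 S between n3,n1
  Y(C2) = 0.000 S between n3,n1
  I6: injects 0.051 A into n3 (from n5)
  V1: constraint V(n0)−V(n1) = 1.03
Assemble and solve the 10×10 MNA system:
  V(n1)=-1.030  V(n2)=-1.030  V(n3)=-1.030  V(n4)=104.5  V(n5)=-75.97  V(n6)=-1.030
  i(L1)=-0.07893  i(L2)=-0.05404  i(L3)=-0.002047  i(V1)=1.489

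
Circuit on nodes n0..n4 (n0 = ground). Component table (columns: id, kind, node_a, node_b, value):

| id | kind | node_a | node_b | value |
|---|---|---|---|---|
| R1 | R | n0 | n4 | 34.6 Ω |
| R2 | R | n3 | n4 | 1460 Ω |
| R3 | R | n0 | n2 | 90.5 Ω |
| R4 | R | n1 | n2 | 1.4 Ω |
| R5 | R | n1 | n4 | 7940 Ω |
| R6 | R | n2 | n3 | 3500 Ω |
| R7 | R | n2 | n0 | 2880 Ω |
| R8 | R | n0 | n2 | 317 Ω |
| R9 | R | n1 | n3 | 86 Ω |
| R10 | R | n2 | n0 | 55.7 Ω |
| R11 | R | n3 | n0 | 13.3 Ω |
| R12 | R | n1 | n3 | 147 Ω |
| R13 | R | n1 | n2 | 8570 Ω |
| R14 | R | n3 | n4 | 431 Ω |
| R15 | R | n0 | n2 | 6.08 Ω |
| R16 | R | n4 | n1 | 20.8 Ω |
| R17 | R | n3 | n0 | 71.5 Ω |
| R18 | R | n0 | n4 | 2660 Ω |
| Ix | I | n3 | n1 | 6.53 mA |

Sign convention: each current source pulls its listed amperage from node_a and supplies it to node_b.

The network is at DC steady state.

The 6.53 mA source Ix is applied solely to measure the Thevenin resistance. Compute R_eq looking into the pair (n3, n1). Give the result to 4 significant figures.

MNA unknowns: 4 node voltages V₁..V_4
R1: Y=0.02890 on G[0,4]
R2: Y=0.0006849 on G[3,4]
R3: Y=0.01105 on G[0,2]
R4: Y=0.7143 on G[1,2]
R5: Y=0.0001259 on G[1,4]
R6: Y=0.0002857 on G[2,3]
R7: Y=0.0003472 on G[2,0]
R8: Y=0.003155 on G[0,2]
R9: Y=0.01163 on G[1,3]
R10: Y=0.01795 on G[2,0]
R11: Y=0.07519 on G[3,0]
R12: Y=0.006803 on G[1,3]
R13: Y=0.0001167 on G[1,2]
R14: Y=0.002320 on G[3,4]
R15: Y=0.1645 on G[0,2]
R16: Y=0.04808 on G[4,1]
R17: Y=0.01399 on G[3,0]
R18: Y=0.0003759 on G[0,4]
Ix: z[3]−=0.00653, z[1]+=0.00653
solve → V1=0.02824, V2=0.02211, V3=-0.05373, V4=0.01490

R_eq = 12.55 Ω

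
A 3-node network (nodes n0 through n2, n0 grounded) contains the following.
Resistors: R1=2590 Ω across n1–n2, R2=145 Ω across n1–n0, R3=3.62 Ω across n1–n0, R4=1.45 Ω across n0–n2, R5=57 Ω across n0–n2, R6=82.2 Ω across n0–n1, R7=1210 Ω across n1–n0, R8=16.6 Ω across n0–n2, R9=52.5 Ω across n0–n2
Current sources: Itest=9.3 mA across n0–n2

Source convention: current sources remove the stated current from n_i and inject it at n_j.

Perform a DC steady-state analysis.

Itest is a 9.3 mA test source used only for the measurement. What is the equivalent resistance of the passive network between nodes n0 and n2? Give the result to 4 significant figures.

MNA unknowns: 2 node voltages V₁..V_2
R1: Y=0.0003861 on G[1,2]
R2: Y=0.006897 on G[1,0]
R3: Y=0.2762 on G[1,0]
R4: Y=0.6897 on G[0,2]
R5: Y=0.01754 on G[0,2]
R6: Y=0.01217 on G[0,1]
R7: Y=0.0008264 on G[1,0]
R8: Y=0.06024 on G[0,2]
R9: Y=0.01905 on G[0,2]
Itest: z[0]−=0.0093, z[2]+=0.0093
solve → V1=1.539e-05, V2=0.01182

R_eq = 1.271 Ω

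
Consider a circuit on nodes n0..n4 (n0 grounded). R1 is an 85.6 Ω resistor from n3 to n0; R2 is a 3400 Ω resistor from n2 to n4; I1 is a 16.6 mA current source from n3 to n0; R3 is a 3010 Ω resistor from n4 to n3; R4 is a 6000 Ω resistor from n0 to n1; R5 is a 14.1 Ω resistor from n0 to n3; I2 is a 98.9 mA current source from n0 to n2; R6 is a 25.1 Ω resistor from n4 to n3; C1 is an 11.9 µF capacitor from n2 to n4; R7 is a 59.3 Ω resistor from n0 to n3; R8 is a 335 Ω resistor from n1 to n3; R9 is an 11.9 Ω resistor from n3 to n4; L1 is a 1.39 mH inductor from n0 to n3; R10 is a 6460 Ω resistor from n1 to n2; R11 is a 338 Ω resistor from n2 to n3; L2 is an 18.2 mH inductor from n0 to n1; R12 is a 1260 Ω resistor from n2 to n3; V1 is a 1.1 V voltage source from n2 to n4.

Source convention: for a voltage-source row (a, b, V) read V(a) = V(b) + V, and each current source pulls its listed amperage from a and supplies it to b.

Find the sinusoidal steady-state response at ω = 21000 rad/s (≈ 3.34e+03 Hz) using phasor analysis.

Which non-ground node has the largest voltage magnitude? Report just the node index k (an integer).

2

Element admittances at ω=21000 rad/s:
  Y(R1) = 0.01168+0.000j S between n3,n0
  Y(R2) = 0.0002941+0.000j S between n2,n4
  I1: injects 0.0166 A into n0 (from n3)
  Y(R3) = 0.0003322+0.000j S between n4,n3
  Y(R4) = 0.0001667+0.000j S between n0,n1
  Y(R5) = 0.07092+0.000j S between n0,n3
  I2: injects 0.0989 A into n2 (from n0)
  Y(R6) = 0.03984+0.000j S between n4,n3
  Y(C1) = 0.000+0.2499j S between n2,n4
  Y(R7) = 0.01686+0.000j S between n0,n3
  Y(R8) = 0.002985+0.000j S between n1,n3
  Y(R9) = 0.08403+0.000j S between n3,n4
  Y(L1) = 0.000-0.03426j S between n0,n3
  Y(R10) = 0.0001548+0.000j S between n1,n2
  Y(R11) = 0.002959+0.000j S between n2,n3
  Y(L2) = 0.000-0.002616j S between n0,n1
  Y(R12) = 0.0007937+0.000j S between n2,n3
  V1: constraint V(n2)−V(n4) = 1.1
Assemble and solve the 5×5 MNA system:
  V(n1)=0.3566+0.5271j  V(n2)=2.562+0.2582j  V(n3)=0.7241+0.2579j  V(n4)=1.462+0.2582j
  i(V1)=0.09134-0.2748j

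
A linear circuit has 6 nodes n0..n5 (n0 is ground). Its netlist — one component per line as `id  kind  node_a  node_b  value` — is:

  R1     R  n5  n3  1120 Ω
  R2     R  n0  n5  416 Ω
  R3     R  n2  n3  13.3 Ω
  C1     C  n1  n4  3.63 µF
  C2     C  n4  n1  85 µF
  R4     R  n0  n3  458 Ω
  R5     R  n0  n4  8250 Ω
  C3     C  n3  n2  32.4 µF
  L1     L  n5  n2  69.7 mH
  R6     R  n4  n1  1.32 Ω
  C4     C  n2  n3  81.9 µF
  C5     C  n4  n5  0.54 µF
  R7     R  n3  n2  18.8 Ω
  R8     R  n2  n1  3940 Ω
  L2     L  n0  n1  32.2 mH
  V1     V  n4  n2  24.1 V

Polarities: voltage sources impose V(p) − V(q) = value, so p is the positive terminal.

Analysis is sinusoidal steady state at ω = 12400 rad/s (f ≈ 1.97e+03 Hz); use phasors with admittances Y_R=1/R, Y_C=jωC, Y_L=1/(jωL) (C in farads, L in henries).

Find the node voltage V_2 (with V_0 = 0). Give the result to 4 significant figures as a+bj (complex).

-13.47+1.489j V

MNA unknowns: 5 node voltages V₁..V_5 plus 1 source current (V1)
R1: Y=0.0008929+0.000j on G[5,3]
R2: Y=0.002404+0.000j on G[0,5]
R3: Y=0.07519+0.000j on G[2,3]
C1: Y=0.000+0.04501j on G[1,4]
C2: Y=0.000+1.054j on G[4,1]
R4: Y=0.002183+0.000j on G[0,3]
R5: Y=0.0001212+0.000j on G[0,4]
C3: Y=0.000+0.4018j on G[3,2]
L1: Y=0.000-0.001157j on G[5,2]
R6: Y=0.7576+0.000j on G[4,1]
C4: Y=0.000+1.016j on G[2,3]
C5: Y=0.000+0.006696j on G[4,5]
R7: Y=0.05319+0.000j on G[3,2]
R8: Y=0.0002538+0.000j on G[2,1]
L2: Y=0.000-0.002505j on G[0,1]
V1: row V4−V2=24.1, i_V1 at 4,2
solve → V1=10.64+1.506j, V2=-13.47+1.489j, V3=-13.47+1.454j, V4=10.63+1.489j, V5=10.13+9.688j
aux → i_V1=-0.06608+0.02313j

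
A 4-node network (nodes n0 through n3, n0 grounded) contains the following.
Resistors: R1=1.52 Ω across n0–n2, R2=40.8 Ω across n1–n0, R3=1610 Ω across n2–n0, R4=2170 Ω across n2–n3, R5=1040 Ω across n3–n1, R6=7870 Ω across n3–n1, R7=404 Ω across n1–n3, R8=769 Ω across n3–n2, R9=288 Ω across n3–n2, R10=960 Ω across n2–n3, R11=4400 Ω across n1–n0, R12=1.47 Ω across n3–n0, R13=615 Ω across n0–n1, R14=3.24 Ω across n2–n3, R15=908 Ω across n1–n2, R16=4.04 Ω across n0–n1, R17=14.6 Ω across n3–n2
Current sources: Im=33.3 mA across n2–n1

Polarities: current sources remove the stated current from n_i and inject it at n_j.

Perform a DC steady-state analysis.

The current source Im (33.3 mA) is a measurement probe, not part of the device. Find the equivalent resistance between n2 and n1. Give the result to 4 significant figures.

Apply KCL at each of the 3 non-ground nodes and solve the resulting linear system.
Node n1: branches {R2, R5, R6, R7, R11, R13, R15, R16, Im} → V_1 = 0.1192
Node n2: branches {R1, R3, R4, R8, R9, R10, R14, R15, R17, Im} → V_2 = -0.03647
Node n3: branches {R4, R5, R6, R7, R8, R9, R10, R12, R14, R17} → V_3 = -0.01270

R_eq = 4.676 Ω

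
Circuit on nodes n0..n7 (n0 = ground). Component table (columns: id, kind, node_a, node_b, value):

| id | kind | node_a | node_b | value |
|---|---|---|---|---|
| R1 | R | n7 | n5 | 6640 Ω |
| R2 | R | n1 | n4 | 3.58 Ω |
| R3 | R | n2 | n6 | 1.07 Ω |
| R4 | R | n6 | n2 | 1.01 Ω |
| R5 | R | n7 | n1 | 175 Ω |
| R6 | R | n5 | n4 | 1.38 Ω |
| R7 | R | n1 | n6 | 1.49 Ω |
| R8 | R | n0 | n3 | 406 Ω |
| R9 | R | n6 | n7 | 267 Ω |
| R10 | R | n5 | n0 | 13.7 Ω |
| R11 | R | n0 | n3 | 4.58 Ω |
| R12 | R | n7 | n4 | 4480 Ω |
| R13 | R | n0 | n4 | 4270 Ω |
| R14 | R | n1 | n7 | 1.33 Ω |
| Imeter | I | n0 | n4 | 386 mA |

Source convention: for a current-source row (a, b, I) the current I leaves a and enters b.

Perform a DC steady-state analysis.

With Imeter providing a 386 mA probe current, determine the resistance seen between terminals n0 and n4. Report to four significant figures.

Element admittances at DC:
  Y(R1) = 0.0001506 S between n7,n5
  Y(R2) = 0.2793 S between n1,n4
  Y(R3) = 0.9346 S between n2,n6
  Y(R4) = 0.9901 S between n6,n2
  Y(R5) = 0.005714 S between n7,n1
  Y(R6) = 0.7246 S between n5,n4
  Y(R7) = 0.6711 S between n1,n6
  Y(R8) = 0.002463 S between n0,n3
  Y(R9) = 0.003745 S between n6,n7
  Y(R10) = 0.07299 S between n5,n0
  Y(R11) = 0.2183 S between n0,n3
  Y(R12) = 0.0002232 S between n7,n4
  Y(R13) = 0.0002342 S between n0,n4
  Y(R14) = 0.7519 S between n1,n7
  Imeter: injects 0.386 A into n4 (from n0)
Assemble and solve the 7×7 MNA system:
  V(n1)=5.800  V(n2)=5.800  V(n3)=0.000  V(n4)=5.800  V(n5)=5.270  V(n6)=5.800  V(n7)=5.800

R_eq = 15.03 Ω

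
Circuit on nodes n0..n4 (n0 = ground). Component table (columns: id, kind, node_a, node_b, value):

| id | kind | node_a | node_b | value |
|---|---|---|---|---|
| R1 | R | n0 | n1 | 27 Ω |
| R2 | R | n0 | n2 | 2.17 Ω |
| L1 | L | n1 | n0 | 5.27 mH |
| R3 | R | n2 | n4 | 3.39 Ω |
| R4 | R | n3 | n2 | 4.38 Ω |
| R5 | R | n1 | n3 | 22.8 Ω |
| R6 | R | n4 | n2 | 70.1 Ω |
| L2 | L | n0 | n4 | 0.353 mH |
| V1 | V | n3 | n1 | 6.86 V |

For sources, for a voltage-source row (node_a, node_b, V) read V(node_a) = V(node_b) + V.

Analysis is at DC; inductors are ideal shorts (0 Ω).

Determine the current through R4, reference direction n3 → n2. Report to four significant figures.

1.208 A

MNA unknowns: 4 node voltages V₁..V_4 plus 3 source currents (L1, L2, V1)
R1: Y=0.03704 on G[0,1]
R2: Y=0.4608 on G[0,2]
L1: row V1−V0=0, i_L1 at 1,0
R3: Y=0.2950 on G[2,4]
R4: Y=0.2283 on G[3,2]
R5: Y=0.04386 on G[1,3]
R6: Y=0.01427 on G[4,2]
L2: row V0−V4=0, i_L2 at 0,4
V1: row V3−V1=6.86, i_V1 at 3,1
solve → V1=0.000, V2=1.569, V3=6.860, V4=0.000
aux → i_L1=-1.208, i_L2=-0.4851, i_V1=-1.509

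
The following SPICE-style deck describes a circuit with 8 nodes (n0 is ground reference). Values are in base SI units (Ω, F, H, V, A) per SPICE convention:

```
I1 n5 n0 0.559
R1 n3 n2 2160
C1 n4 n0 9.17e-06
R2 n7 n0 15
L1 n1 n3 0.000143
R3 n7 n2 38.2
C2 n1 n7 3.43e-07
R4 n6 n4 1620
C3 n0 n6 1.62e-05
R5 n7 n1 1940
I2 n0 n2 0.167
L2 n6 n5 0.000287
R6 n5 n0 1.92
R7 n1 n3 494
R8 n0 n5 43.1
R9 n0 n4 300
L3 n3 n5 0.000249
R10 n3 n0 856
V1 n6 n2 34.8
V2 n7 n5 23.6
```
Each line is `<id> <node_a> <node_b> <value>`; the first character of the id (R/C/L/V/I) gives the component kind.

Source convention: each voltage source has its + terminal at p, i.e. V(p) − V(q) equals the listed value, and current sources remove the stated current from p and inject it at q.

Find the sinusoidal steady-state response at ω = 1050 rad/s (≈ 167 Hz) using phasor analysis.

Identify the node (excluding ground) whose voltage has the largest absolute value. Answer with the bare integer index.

Apply KCL at each of the 7 non-ground nodes and solve the resulting linear system.
Node n1: branches {L1, C2, R5, R7} → V_1 = -3.195+0.09042j
Node n2: branches {R1, R3, I2, V1} → V_2 = -38.00+0.6083j
Node n3: branches {R1, L1, R7, L3, R10} → V_3 = -3.194+0.08859j
Node n4: branches {C1, R4, R9} → V_4 = -0.03876+0.1895j
Node n5: branches {I1, L2, R6, R8, L3, V2} → V_5 = -3.192+0.08865j
Node n6: branches {R4, C3, L2, V1} → V_6 = -3.204+0.6083j
Node n7: branches {R2, R3, C2, R5, V2} → V_7 = 20.41+0.08865j
Source currents: i(V1)=-1.712+0.01385j, i(V2)=-2.902-0.0008056j

2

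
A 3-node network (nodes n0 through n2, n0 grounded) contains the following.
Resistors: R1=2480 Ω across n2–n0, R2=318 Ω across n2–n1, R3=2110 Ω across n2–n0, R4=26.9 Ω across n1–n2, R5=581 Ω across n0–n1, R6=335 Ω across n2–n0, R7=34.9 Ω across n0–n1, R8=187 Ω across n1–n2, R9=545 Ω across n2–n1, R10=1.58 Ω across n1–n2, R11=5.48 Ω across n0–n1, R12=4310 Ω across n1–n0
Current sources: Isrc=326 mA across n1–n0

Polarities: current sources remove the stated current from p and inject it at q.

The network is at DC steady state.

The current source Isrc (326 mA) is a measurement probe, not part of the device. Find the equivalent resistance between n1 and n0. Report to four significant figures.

R_eq = 4.610 Ω

Element admittances at DC:
  Y(R1) = 0.0004032 S between n2,n0
  Y(R2) = 0.003145 S between n2,n1
  Y(R3) = 0.0004739 S between n2,n0
  Y(R4) = 0.03717 S between n1,n2
  Y(R5) = 0.001721 S between n0,n1
  Y(R6) = 0.002985 S between n2,n0
  Y(R7) = 0.02865 S between n0,n1
  Y(R8) = 0.005348 S between n1,n2
  Y(R9) = 0.001835 S between n2,n1
  Y(R10) = 0.6329 S between n1,n2
  Y(R11) = 0.1825 S between n0,n1
  Y(R12) = 0.0002320 S between n1,n0
  Isrc: injects 0.326 A into n0 (from n1)
Assemble and solve the 2×2 MNA system:
  V(n1)=-1.503  V(n2)=-1.494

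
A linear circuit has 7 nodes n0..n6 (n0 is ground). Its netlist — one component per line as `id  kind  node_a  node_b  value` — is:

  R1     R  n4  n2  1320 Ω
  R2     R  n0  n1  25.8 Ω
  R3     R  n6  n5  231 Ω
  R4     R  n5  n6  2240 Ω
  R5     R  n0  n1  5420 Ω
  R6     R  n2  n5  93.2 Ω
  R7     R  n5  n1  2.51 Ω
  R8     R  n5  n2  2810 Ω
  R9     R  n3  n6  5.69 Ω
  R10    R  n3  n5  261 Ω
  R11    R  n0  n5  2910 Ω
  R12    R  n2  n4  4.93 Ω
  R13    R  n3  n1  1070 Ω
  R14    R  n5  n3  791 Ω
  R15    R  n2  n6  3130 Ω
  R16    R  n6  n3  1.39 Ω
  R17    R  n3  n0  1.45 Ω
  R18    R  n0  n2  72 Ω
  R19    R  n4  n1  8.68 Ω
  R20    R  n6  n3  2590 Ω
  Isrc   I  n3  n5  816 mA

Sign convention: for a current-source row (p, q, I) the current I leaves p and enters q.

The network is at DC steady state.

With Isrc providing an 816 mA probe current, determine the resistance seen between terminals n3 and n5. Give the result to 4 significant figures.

R_eq = 18.58 Ω

Apply KCL at each of the 6 non-ground nodes and solve the resulting linear system.
Node n1: branches {R2, R5, R7, R13, R19} → V_1 = 12.65
Node n2: branches {R1, R6, R8, R12, R15, R18} → V_2 = 11.00
Node n3: branches {R9, R10, R13, R14, R16, R17, R20, Isrc} → V_3 = -0.9429
Node n4: branches {R1, R12, R19} → V_4 = 11.60
Node n5: branches {R3, R4, R6, R7, R8, R10, R11, R14, Isrc} → V_5 = 14.22
Node n6: branches {R3, R4, R9, R15, R16, R20} → V_6 = -0.8582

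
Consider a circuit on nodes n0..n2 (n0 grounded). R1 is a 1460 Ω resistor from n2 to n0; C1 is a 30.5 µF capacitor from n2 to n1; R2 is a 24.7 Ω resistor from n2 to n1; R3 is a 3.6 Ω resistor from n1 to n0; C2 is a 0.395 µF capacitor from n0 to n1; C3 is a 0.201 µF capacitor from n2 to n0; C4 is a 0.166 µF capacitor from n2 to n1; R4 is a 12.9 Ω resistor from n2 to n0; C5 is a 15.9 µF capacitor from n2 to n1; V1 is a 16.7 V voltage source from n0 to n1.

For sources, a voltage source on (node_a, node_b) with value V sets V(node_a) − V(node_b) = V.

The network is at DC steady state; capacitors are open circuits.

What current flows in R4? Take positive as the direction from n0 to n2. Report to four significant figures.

Apply KCL at each of the 2 non-ground nodes and solve the resulting linear system.
Node n1: branches {C1, R2, R3, C2, C4, C5, V1} → V_1 = -16.70
Node n2: branches {R1, C1, R2, C3, C4, R4, C5} → V_2 = -5.696
Source currents: i(V1)=-5.084

0.4416 A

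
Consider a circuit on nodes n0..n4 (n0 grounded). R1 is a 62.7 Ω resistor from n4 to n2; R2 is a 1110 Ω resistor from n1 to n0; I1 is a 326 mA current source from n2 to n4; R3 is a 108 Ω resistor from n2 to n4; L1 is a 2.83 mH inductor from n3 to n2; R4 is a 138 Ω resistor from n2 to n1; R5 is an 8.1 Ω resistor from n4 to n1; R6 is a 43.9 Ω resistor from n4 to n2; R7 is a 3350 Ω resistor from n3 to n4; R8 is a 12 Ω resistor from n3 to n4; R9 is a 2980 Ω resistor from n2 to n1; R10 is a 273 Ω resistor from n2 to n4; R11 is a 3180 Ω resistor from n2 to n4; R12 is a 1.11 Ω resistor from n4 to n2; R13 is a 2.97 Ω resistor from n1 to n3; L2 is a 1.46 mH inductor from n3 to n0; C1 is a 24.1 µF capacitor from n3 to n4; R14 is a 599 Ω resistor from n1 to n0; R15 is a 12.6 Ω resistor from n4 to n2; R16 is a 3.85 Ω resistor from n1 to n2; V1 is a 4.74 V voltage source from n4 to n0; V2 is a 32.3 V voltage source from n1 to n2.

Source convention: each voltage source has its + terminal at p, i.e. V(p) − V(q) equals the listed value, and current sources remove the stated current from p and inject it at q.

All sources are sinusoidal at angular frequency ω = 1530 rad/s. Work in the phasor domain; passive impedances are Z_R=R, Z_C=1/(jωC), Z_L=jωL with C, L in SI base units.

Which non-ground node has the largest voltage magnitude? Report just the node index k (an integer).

Element admittances at ω=1530 rad/s:
  Y(R1) = 0.01595+0.000j S between n4,n2
  Y(R2) = 0.0009009+0.000j S between n1,n0
  I1: injects 0.326 A into n4 (from n2)
  Y(R3) = 0.009259+0.000j S between n2,n4
  Y(L1) = 0.000-0.2310j S between n3,n2
  Y(R4) = 0.007246+0.000j S between n2,n1
  Y(R5) = 0.1235+0.000j S between n4,n1
  Y(R6) = 0.02278+0.000j S between n4,n2
  Y(R7) = 0.0002985+0.000j S between n3,n4
  Y(R8) = 0.08333+0.000j S between n3,n4
  Y(R9) = 0.0003356+0.000j S between n2,n1
  Y(R10) = 0.003663+0.000j S between n2,n4
  Y(R11) = 0.0003145+0.000j S between n2,n4
  Y(R12) = 0.9009+0.000j S between n4,n2
  Y(R13) = 0.3367+0.000j S between n1,n3
  Y(L2) = 0.000-0.4477j S between n3,n0
  Y(C1) = 0.000+0.03687j S between n3,n4
  Y(R14) = 0.001669+0.000j S between n1,n0
  Y(R15) = 0.07937+0.000j S between n4,n2
  Y(R16) = 0.2597+0.000j S between n1,n2
  V1: constraint V(n4)−V(n0) = 4.74
  V2: constraint V(n1)−V(n2) = 32.3
Assemble and solve the 6×6 MNA system:
  V(n1)=28.77+1.334j  V(n2)=-3.530+1.334j  V(n3)=5.852+12.36j  V(n4)=4.740+0.000j
  i(V1)=-5.607+2.616j  i(V2)=-19.39+3.544j

1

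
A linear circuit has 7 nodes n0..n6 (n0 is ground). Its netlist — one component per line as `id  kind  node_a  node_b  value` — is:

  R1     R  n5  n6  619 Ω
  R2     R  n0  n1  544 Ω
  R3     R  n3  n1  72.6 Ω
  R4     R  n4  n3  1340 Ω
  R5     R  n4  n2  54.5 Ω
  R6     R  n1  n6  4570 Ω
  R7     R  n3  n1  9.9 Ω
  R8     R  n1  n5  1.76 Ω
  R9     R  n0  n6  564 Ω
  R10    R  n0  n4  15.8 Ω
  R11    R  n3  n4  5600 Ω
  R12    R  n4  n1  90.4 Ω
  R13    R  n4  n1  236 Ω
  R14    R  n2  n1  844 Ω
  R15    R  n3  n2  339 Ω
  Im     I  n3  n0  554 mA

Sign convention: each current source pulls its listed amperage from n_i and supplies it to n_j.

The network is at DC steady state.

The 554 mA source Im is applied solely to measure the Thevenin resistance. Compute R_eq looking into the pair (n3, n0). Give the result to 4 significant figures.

MNA unknowns: 6 node voltages V₁..V_6
R1: Y=0.001616 on G[5,6]
R2: Y=0.001838 on G[0,1]
R3: Y=0.01377 on G[3,1]
R4: Y=0.0007463 on G[4,3]
R5: Y=0.01835 on G[4,2]
R6: Y=0.0002188 on G[1,6]
R7: Y=0.1010 on G[3,1]
R8: Y=0.5682 on G[1,5]
R9: Y=0.001773 on G[0,6]
R10: Y=0.06329 on G[0,4]
R11: Y=0.0001786 on G[3,4]
R12: Y=0.01106 on G[4,1]
R13: Y=0.004237 on G[4,1]
R14: Y=0.001185 on G[2,1]
R15: Y=0.002950 on G[3,2]
Im: z[3]−=0.554, z[0]+=0.554
solve → V1=-30.71, V2=-12.24, V3=-34.74, V4=-7.424, V5=-30.67, V6=-15.60

R_eq = 62.71 Ω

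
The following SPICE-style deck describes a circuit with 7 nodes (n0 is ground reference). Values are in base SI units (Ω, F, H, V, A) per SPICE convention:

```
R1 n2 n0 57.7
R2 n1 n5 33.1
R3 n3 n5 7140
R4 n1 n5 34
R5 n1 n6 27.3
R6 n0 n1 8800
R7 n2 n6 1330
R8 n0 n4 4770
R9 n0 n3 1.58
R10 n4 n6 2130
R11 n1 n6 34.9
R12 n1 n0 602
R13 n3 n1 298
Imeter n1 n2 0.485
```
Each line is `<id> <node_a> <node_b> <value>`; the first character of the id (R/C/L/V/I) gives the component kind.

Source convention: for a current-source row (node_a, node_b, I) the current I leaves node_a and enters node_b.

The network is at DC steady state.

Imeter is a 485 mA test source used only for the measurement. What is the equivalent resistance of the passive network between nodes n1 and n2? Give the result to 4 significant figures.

R_eq = 206.0 Ω

MNA unknowns: 6 node voltages V₁..V_6
R1: Y=0.01733 on G[2,0]
R2: Y=0.03021 on G[1,5]
R3: Y=0.0001401 on G[3,5]
R4: Y=0.02941 on G[1,5]
R5: Y=0.03663 on G[1,6]
R6: Y=0.0001136 on G[0,1]
R7: Y=0.0007519 on G[2,6]
R8: Y=0.0002096 on G[0,4]
R9: Y=0.6329 on G[0,3]
R10: Y=0.0004695 on G[4,6]
R11: Y=0.02865 on G[1,6]
R12: Y=0.001661 on G[1,0]
R13: Y=0.003356 on G[3,1]
Imeter: z[1]−=0.485, z[2]+=0.485
solve → V1=-76.18, V2=23.71, V3=-0.4184, V4=-51.76, V5=-76.00, V6=-74.88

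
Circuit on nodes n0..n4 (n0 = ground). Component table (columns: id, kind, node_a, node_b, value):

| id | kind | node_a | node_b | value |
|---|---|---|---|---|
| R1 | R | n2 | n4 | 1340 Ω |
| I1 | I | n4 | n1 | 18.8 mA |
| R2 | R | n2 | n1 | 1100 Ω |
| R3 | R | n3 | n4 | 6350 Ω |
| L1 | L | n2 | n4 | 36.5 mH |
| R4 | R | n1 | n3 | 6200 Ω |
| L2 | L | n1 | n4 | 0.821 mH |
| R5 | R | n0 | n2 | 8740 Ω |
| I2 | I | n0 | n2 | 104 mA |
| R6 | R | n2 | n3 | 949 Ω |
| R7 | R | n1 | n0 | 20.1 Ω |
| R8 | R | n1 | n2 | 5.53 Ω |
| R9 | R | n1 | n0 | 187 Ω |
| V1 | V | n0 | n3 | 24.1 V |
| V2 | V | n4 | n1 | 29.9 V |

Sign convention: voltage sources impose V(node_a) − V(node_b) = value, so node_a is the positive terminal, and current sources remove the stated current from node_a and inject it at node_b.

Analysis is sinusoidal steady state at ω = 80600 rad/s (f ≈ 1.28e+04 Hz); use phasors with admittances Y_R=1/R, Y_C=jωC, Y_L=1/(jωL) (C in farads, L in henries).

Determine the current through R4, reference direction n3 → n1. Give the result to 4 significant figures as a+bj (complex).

Apply KCL at each of the 4 non-ground nodes and solve the resulting linear system.
Node n1: branches {I1, R2, R4, L2, R7, R8, R9, V2} → V_1 = 1.159+0.001122j
Node n2: branches {R1, R2, L1, R5, I2, R6, R8} → V_2 = 1.701-0.05322j
Node n3: branches {R3, R4, R6, V1} → V_3 = -24.10+0.000j
Node n4: branches {R1, I1, R3, L1, L2, V2} → V_4 = 31.06+0.001122j
Source currents: i(V1)=-0.03995+5.572e-05j, i(V2)=-0.04941+0.4618j

-0.004074-1.809e-07j A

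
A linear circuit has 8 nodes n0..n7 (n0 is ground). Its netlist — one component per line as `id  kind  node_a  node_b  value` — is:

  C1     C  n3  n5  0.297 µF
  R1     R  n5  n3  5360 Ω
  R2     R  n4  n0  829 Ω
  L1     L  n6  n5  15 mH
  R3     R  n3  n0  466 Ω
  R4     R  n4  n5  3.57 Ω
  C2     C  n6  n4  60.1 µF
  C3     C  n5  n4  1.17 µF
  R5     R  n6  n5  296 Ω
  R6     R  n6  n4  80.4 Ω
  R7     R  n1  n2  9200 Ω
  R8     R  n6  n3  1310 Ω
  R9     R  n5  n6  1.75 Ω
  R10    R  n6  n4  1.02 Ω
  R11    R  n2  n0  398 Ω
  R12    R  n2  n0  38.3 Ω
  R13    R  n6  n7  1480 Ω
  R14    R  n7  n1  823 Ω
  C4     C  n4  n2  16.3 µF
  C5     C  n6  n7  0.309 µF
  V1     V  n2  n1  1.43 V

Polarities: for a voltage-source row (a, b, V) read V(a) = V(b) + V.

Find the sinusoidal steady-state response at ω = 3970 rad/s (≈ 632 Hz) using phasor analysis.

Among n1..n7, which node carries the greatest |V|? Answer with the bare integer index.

MNA unknowns: 7 node voltages V₁..V_7 plus 1 source current (V1)
C1: Y=0.000+0.001179j on G[3,5]
R1: Y=0.0001866+0.000j on G[5,3]
R2: Y=0.001206+0.000j on G[4,0]
L1: Y=0.000-0.01679j on G[6,5]
R3: Y=0.002146+0.000j on G[3,0]
R4: Y=0.2801+0.000j on G[4,5]
C2: Y=0.000+0.2386j on G[6,4]
C3: Y=0.000+0.004645j on G[5,4]
R5: Y=0.003378+0.000j on G[6,5]
R6: Y=0.01244+0.000j on G[6,4]
R7: Y=0.0001087+0.000j on G[1,2]
R8: Y=0.0007634+0.000j on G[6,3]
R9: Y=0.5714+0.000j on G[5,6]
R10: Y=0.9804+0.000j on G[6,4]
R11: Y=0.002513+0.000j on G[2,0]
R12: Y=0.02611+0.000j on G[2,0]
R13: Y=0.0006757+0.000j on G[6,7]
R14: Y=0.001215+0.000j on G[7,1]
C4: Y=0.000+0.06471j on G[4,2]
C5: Y=0.000+0.001227j on G[6,7]
V1: row V2−V1=1.43, i_V1 at 2,1
solve → V1=-1.429-0.0008143j, V2=0.0007908-0.0008143j, V3=-0.006308+0.003344j, V4=-0.007541+0.01337j, V5=-0.008097+0.01320j, V6=-0.008384+0.01310j, V7=-0.6550+0.4237j
aux → i_V1=-0.001096-0.0005158j

1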